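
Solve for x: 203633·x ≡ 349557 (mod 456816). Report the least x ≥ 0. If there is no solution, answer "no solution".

First find gcd(203633, 456816):
456816 = 2·203633 + 49550
203633 = 4·49550 + 5433
49550 = 9·5433 + 653
5433 = 8·653 + 209
653 = 3·209 + 26
209 = 8·26 + 1
26 = 26·1 + 0
gcd = 1, so a unique solution mod 456816 exists.
Back-substitute for the Bézout coefficients:
1 = 209 − 8·26
1 = −8·653 + 25·209
1 = 25·5433 − 208·653
1 = −208·49550 + 1897·5433
1 = 1897·203633 − 7796·49550
1 = −7796·456816 + 17489·203633
So 203633·(17489) ≡ 1 (mod 456816), giving 203633⁻¹ ≡ 17489.
x ≡ 203633⁻¹·349557 ≡ 17489·349557 ≡ 290661 (mod 456816).

290661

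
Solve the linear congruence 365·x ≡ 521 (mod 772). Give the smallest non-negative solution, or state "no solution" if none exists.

545

First find gcd(365, 772):
772 = 2×365 + 42
365 = 8×42 + 29
42 = 1×29 + 13
29 = 2×13 + 3
13 = 4×3 + 1
3 = 3×1 + 0
gcd = 1, so a unique solution mod 772 exists.
Back-substitute for the Bézout coefficients:
1 = 13 − 4·3
1 = −4·29 + 9·13
1 = 9·42 − 13·29
1 = −13·365 + 113·42
1 = 113·772 − 239·365
So 365·(-239) ≡ 1 (mod 772), giving 365⁻¹ ≡ 533.
x ≡ 365⁻¹·521 ≡ 533·521 ≡ 545 (mod 772).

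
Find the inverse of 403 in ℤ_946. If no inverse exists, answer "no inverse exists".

Run Euclid on (946, 403):
946 = 2·403 + 140
403 = 2·140 + 123
140 = 1·123 + 17
123 = 7·17 + 4
17 = 4·4 + 1
4 = 4·1 + 0
Since gcd(403, 946) = 1, back-substitute to write 1 as a combination:
1 = 17 − 4·4
1 = −4·123 + 29·17
1 = 29·140 − 33·123
1 = −33·403 + 95·140
1 = 95·946 − 223·403
Thus 403·(-223) ≡ 1 (mod 946); reducing, -223 mod 946 = 723.

723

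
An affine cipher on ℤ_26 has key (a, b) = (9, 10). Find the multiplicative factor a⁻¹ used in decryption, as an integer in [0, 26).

Extended Euclidean algorithm:
26 = 2·9 + 8
9 = 1·8 + 1
8 = 8·1 + 0
Since gcd(9, 26) = 1, back-substitute to write 1 as a combination:
1 = 9 − 8
1 = −26 + 3·9
So 9·3 ≡ 1 (mod 26).

3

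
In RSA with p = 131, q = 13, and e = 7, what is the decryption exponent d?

223

φ(n) = (p−1)(q−1) = 130·12 = 1560.
Need d with 7·d ≡ 1 (mod 1560). Apply the extended Euclidean algorithm:
1560 = 222×7 + 6
7 = 1×6 + 1
6 = 6×1 + 0
Back-substitute:
1 = 7 − 6
1 = −1560 + 223·7
So 7·223 ≡ 1 (mod 1560), hence d = 223.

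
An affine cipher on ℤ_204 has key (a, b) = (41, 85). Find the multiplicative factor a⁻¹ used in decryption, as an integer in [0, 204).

Apply the Euclidean algorithm to 204 and 41:
204 = 4*41 + 40
41 = 1*40 + 1
40 = 40*1 + 0
Since gcd(41, 204) = 1, back-substitute to write 1 as a combination:
1 = 41 − 40
1 = −204 + 5·41
So 41·5 ≡ 1 (mod 204).

5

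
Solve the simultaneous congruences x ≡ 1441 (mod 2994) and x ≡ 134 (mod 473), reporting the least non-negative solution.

Write x = 1441 + 2994·k. Then 2994·k ≡ 134 − 1441 ≡ 112 (mod 473).
Need 2994⁻¹ mod 473. Extended Euclid on (473, 156):
473 = 3*156 + 5
156 = 31*5 + 1
5 = 5*1 + 0
Back-substitute:
1 = 156 − 31·5
1 = −31·473 + 94·156
2994⁻¹ ≡ 94 (mod 473), so k ≡ 94·112 ≡ 122 (mod 473).
x = 1441 + 2994·122 = 366709.

366709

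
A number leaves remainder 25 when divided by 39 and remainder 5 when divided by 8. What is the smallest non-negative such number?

Write x = 25 + 39·k. Then 39·k ≡ 5 − 25 ≡ 4 (mod 8).
Need 39⁻¹ mod 8. Extended Euclid on (8, 7):
8 = 1×7 + 1
7 = 7×1 + 0
Back-substitute:
1 = 8 − 7
39⁻¹ ≡ 7 (mod 8), so k ≡ 7·4 ≡ 4 (mod 8).
x = 25 + 39·4 = 181.

181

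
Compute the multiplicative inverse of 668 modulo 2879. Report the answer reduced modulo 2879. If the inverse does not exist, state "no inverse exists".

2573

gcd(2879, 668) by repeated division:
2879 = 4×668 + 207
668 = 3×207 + 47
207 = 4×47 + 19
47 = 2×19 + 9
19 = 2×9 + 1
9 = 9×1 + 0
Since gcd(668, 2879) = 1, back-substitute to write 1 as a combination:
1 = 19 − 2·9
1 = −2·47 + 5·19
1 = 5·207 − 22·47
1 = −22·668 + 71·207
1 = 71·2879 − 306·668
So 668·(-306) ≡ 1 (mod 2879), and -306 ≡ 2573 (mod 2879).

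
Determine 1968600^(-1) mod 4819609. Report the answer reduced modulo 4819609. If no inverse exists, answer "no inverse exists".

3144304

Apply the Euclidean algorithm to 4819609 and 1968600:
4819609 = 2×1968600 + 882409
1968600 = 2×882409 + 203782
882409 = 4×203782 + 67281
203782 = 3×67281 + 1939
67281 = 34×1939 + 1355
1939 = 1×1355 + 584
1355 = 2×584 + 187
584 = 3×187 + 23
187 = 8×23 + 3
23 = 7×3 + 2
3 = 1×2 + 1
2 = 2×1 + 0
gcd = 1, so the inverse exists. Back-substitute:
1 = 3 − 2
1 = −23 + 8·3
1 = 8·187 − 65·23
1 = −65·584 + 203·187
1 = 203·1355 − 471·584
1 = −471·1939 + 674·1355
1 = 674·67281 − 23387·1939
1 = −23387·203782 + 70835·67281
1 = 70835·882409 − 306727·203782
1 = −306727·1968600 + 684289·882409
1 = 684289·4819609 − 1675305·1968600
Hence 1968600⁻¹ ≡ -1675305 ≡ 3144304 (mod 4819609).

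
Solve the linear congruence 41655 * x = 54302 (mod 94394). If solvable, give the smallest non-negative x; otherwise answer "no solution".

93754

First find gcd(41655, 94394):
94394 = 2*41655 + 11084
41655 = 3*11084 + 8403
11084 = 1*8403 + 2681
8403 = 3*2681 + 360
2681 = 7*360 + 161
360 = 2*161 + 38
161 = 4*38 + 9
38 = 4*9 + 2
9 = 4*2 + 1
2 = 2*1 + 0
gcd = 1, so a unique solution mod 94394 exists.
Back-substitute for the Bézout coefficients:
1 = 9 − 4·2
1 = −4·38 + 17·9
1 = 17·161 − 72·38
1 = −72·360 + 161·161
1 = 161·2681 − 1199·360
1 = −1199·8403 + 3758·2681
1 = 3758·11084 − 4957·8403
1 = −4957·41655 + 18629·11084
1 = 18629·94394 − 42215·41655
So 41655·(-42215) ≡ 1 (mod 94394), giving 41655⁻¹ ≡ 52179.
x ≡ 41655⁻¹·54302 ≡ 52179·54302 ≡ 93754 (mod 94394).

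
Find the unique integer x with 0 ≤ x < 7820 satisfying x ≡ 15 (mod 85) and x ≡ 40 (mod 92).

Write x = 15 + 85·k. Then 85·k ≡ 40 − 15 ≡ 25 (mod 92).
Need 85⁻¹ mod 92. Extended Euclid on (92, 85):
92 = 1·85 + 7
85 = 12·7 + 1
7 = 7·1 + 0
Back-substitute:
1 = 85 − 12·7
1 = −12·92 + 13·85
85⁻¹ ≡ 13 (mod 92), so k ≡ 13·25 ≡ 49 (mod 92).
x = 15 + 85·49 = 4180.

4180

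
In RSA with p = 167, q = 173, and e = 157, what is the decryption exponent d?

φ(n) = (p−1)(q−1) = 166·172 = 28552.
Need d with 157·d ≡ 1 (mod 28552). Apply the extended Euclidean algorithm:
28552 = 181·157 + 135
157 = 1·135 + 22
135 = 6·22 + 3
22 = 7·3 + 1
3 = 3·1 + 0
Back-substitute:
1 = 22 − 7·3
1 = −7·135 + 43·22
1 = 43·157 − 50·135
1 = −50·28552 + 9093·157
So 157·9093 ≡ 1 (mod 28552), hence d = 9093.

9093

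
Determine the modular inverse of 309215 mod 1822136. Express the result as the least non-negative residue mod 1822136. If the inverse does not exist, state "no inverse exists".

Run Euclid on (1822136, 309215):
1822136 = 5·309215 + 276061
309215 = 1·276061 + 33154
276061 = 8·33154 + 10829
33154 = 3·10829 + 667
10829 = 16·667 + 157
667 = 4·157 + 39
157 = 4·39 + 1
39 = 39·1 + 0
The gcd is 1. Working backward:
1 = 157 − 4·39
1 = −4·667 + 17·157
1 = 17·10829 − 276·667
1 = −276·33154 + 845·10829
1 = 845·276061 − 7036·33154
1 = −7036·309215 + 7881·276061
1 = 7881·1822136 − 46441·309215
Thus 309215·(-46441) ≡ 1 (mod 1822136); reducing, -46441 mod 1822136 = 1775695.

1775695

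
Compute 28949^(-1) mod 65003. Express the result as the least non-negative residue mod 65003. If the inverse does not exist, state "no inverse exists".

7127

Apply the Euclidean algorithm to 65003 and 28949:
65003 = 2*28949 + 7105
28949 = 4*7105 + 529
7105 = 13*529 + 228
529 = 2*228 + 73
228 = 3*73 + 9
73 = 8*9 + 1
9 = 9*1 + 0
gcd = 1, so the inverse exists. Back-substitute:
1 = 73 − 8·9
1 = −8·228 + 25·73
1 = 25·529 − 58·228
1 = −58·7105 + 779·529
1 = 779·28949 − 3174·7105
1 = −3174·65003 + 7127·28949
So 28949·7127 ≡ 1 (mod 65003).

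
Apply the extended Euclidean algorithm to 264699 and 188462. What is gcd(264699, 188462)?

Euclidean algorithm:
264699 = 1×188462 + 76237
188462 = 2×76237 + 35988
76237 = 2×35988 + 4261
35988 = 8×4261 + 1900
4261 = 2×1900 + 461
1900 = 4×461 + 56
461 = 8×56 + 13
56 = 4×13 + 4
13 = 3×4 + 1
4 = 4×1 + 0
gcd(264699, 188462) = 1.
Back-substituting:
1 = 13 − 3·4
1 = −3·56 + 13·13
1 = 13·461 − 107·56
1 = −107·1900 + 441·461
1 = 441·4261 − 989·1900
1 = −989·35988 + 8353·4261
1 = 8353·76237 − 17695·35988
1 = −17695·188462 + 43743·76237
1 = 43743·264699 − 61438·188462
So 1 = (43743)·264699 + (-61438)·188462.

1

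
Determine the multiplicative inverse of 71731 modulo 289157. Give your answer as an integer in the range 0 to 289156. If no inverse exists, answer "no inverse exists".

Compute gcd(71731, 289157):
289157 = 4·71731 + 2233
71731 = 32·2233 + 275
2233 = 8·275 + 33
275 = 8·33 + 11
33 = 3·11 + 0
The gcd is 11, not 1, hence no inverse exists.

no inverse exists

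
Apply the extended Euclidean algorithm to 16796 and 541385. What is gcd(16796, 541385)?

13

Apply Euclid's algorithm to 541385 and 16796:
541385 = 32*16796 + 3913
16796 = 4*3913 + 1144
3913 = 3*1144 + 481
1144 = 2*481 + 182
481 = 2*182 + 117
182 = 1*117 + 65
117 = 1*65 + 52
65 = 1*52 + 13
52 = 4*13 + 0
gcd(16796, 541385) = 13.
Back-substituting:
13 = 65 − 52
13 = −117 + 2·65
13 = 2·182 − 3·117
13 = −3·481 + 8·182
13 = 8·1144 − 19·481
13 = −19·3913 + 65·1144
13 = 65·16796 − 279·3913
13 = −279·541385 + 8993·16796
So 13 = (-279)·541385 + (8993)·16796.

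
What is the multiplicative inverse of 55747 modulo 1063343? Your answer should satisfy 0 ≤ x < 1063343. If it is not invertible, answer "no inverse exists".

239060

Apply the Euclidean algorithm to 1063343 and 55747:
1063343 = 19×55747 + 4150
55747 = 13×4150 + 1797
4150 = 2×1797 + 556
1797 = 3×556 + 129
556 = 4×129 + 40
129 = 3×40 + 9
40 = 4×9 + 4
9 = 2×4 + 1
4 = 4×1 + 0
The gcd is 1. Working backward:
1 = 9 − 2·4
1 = −2·40 + 9·9
1 = 9·129 − 29·40
1 = −29·556 + 125·129
1 = 125·1797 − 404·556
1 = −404·4150 + 933·1797
1 = 933·55747 − 12533·4150
1 = −12533·1063343 + 239060·55747
So 55747·239060 ≡ 1 (mod 1063343).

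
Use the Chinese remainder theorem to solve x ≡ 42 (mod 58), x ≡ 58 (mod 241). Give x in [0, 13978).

Write x = 42 + 58·k. Then 58·k ≡ 58 − 42 ≡ 16 (mod 241).
Need 58⁻¹ mod 241. Extended Euclid on (241, 58):
241 = 4·58 + 9
58 = 6·9 + 4
9 = 2·4 + 1
4 = 4·1 + 0
Back-substitute:
1 = 9 − 2·4
1 = −2·58 + 13·9
1 = 13·241 − 54·58
58⁻¹ ≡ 187 (mod 241), so k ≡ 187·16 ≡ 100 (mod 241).
x = 42 + 58·100 = 5842.

5842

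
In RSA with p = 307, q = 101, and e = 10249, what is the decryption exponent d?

φ(n) = (p−1)(q−1) = 306·100 = 30600.
Need d with 10249·d ≡ 1 (mod 30600). Apply the extended Euclidean algorithm:
30600 = 2·10249 + 10102
10249 = 1·10102 + 147
10102 = 68·147 + 106
147 = 1·106 + 41
106 = 2·41 + 24
41 = 1·24 + 17
24 = 1·17 + 7
17 = 2·7 + 3
7 = 2·3 + 1
3 = 3·1 + 0
Back-substitute:
1 = 7 − 2·3
1 = −2·17 + 5·7
1 = 5·24 − 7·17
1 = −7·41 + 12·24
1 = 12·106 − 31·41
1 = −31·147 + 43·106
1 = 43·10102 − 2955·147
1 = −2955·10249 + 2998·10102
1 = 2998·30600 − 8951·10249
So 10249·(-8951) ≡ 1 (mod 30600), hence d ≡ -8951 ≡ 21649 (mod 30600).

21649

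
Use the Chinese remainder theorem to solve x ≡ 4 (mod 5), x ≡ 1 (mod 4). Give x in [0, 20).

9

Write x = 4 + 5·k. Then 5·k ≡ 1 − 4 ≡ 1 (mod 4).
Need 5⁻¹ mod 4. Extended Euclid on (4, 1):
4 = 4*1 + 0
5⁻¹ ≡ 1 (mod 4), so k ≡ 1·1 ≡ 1 (mod 4).
x = 4 + 5·1 = 9.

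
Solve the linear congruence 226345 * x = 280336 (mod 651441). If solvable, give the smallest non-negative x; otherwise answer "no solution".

88183

First find gcd(226345, 651441):
651441 = 2×226345 + 198751
226345 = 1×198751 + 27594
198751 = 7×27594 + 5593
27594 = 4×5593 + 5222
5593 = 1×5222 + 371
5222 = 14×371 + 28
371 = 13×28 + 7
28 = 4×7 + 0
gcd = 7 and 7 | 280336, so solutions exist. Divide through by 7: 32335x ≡ 40048 (mod 93063).
Now find 32335⁻¹ mod 93063:
93063 = 2*32335 + 28393
32335 = 1*28393 + 3942
28393 = 7*3942 + 799
3942 = 4*799 + 746
799 = 1*746 + 53
746 = 14*53 + 4
53 = 13*4 + 1
4 = 4*1 + 0
Back-substitute:
1 = 53 − 13·4
1 = −13·746 + 183·53
1 = 183·799 − 196·746
1 = −196·3942 + 967·799
1 = 967·28393 − 6965·3942
1 = −6965·32335 + 7932·28393
1 = 7932·93063 − 22829·32335
So 32335·(-22829) ≡ 1 (mod 93063), i.e. 32335⁻¹ ≡ 70234.
Then x ≡ 70234·40048 ≡ 88183 (mod 93063); the smallest non-negative solution is x = 88183.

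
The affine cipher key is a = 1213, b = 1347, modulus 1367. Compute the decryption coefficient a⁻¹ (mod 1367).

gcd(1367, 1213) by repeated division:
1367 = 1*1213 + 154
1213 = 7*154 + 135
154 = 1*135 + 19
135 = 7*19 + 2
19 = 9*2 + 1
2 = 2*1 + 0
Since gcd(1213, 1367) = 1, back-substitute to write 1 as a combination:
1 = 19 − 9·2
1 = −9·135 + 64·19
1 = 64·154 − 73·135
1 = −73·1213 + 575·154
1 = 575·1367 − 648·1213
Hence 1213⁻¹ ≡ -648 ≡ 719 (mod 1367).

719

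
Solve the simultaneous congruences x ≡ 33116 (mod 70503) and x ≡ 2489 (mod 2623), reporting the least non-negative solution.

Write x = 33116 + 70503·k. Then 70503·k ≡ 2489 − 33116 ≡ 849 (mod 2623).
Need 70503⁻¹ mod 2623. Extended Euclid on (2623, 2305):
2623 = 1·2305 + 318
2305 = 7·318 + 79
318 = 4·79 + 2
79 = 39·2 + 1
2 = 2·1 + 0
Back-substitute:
1 = 79 − 39·2
1 = −39·318 + 157·79
1 = 157·2305 − 1138·318
1 = −1138·2623 + 1295·2305
70503⁻¹ ≡ 1295 (mod 2623), so k ≡ 1295·849 ≡ 418 (mod 2623).
x = 33116 + 70503·418 = 29503370.

29503370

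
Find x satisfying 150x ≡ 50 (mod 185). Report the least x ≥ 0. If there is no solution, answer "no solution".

25

First find gcd(150, 185):
185 = 1*150 + 35
150 = 4*35 + 10
35 = 3*10 + 5
10 = 2*5 + 0
gcd = 5 and 5 | 50, so solutions exist. Divide through by 5: 30x ≡ 10 (mod 37).
Now find 30⁻¹ mod 37:
37 = 1*30 + 7
30 = 4*7 + 2
7 = 3*2 + 1
2 = 2*1 + 0
Back-substitute:
1 = 7 − 3·2
1 = −3·30 + 13·7
1 = 13·37 − 16·30
So 30·(-16) ≡ 1 (mod 37), i.e. 30⁻¹ ≡ 21.
Then x ≡ 21·10 ≡ 25 (mod 37); the smallest non-negative solution is x = 25.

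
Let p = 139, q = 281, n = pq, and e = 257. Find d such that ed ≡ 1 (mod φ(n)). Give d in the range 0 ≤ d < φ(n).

φ(n) = (p−1)(q−1) = 138·280 = 38640.
Need d with 257·d ≡ 1 (mod 38640). Apply the extended Euclidean algorithm:
38640 = 150·257 + 90
257 = 2·90 + 77
90 = 1·77 + 13
77 = 5·13 + 12
13 = 1·12 + 1
12 = 12·1 + 0
Back-substitute:
1 = 13 − 12
1 = −77 + 6·13
1 = 6·90 − 7·77
1 = −7·257 + 20·90
1 = 20·38640 − 3007·257
So 257·(-3007) ≡ 1 (mod 38640), hence d ≡ -3007 ≡ 35633 (mod 38640).

35633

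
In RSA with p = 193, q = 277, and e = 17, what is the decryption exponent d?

φ(n) = (p−1)(q−1) = 192·276 = 52992.
Need d with 17·d ≡ 1 (mod 52992). Apply the extended Euclidean algorithm:
52992 = 3117·17 + 3
17 = 5·3 + 2
3 = 1·2 + 1
2 = 2·1 + 0
Back-substitute:
1 = 3 − 2
1 = −17 + 6·3
1 = 6·52992 − 18703·17
So 17·(-18703) ≡ 1 (mod 52992), hence d ≡ -18703 ≡ 34289 (mod 52992).

34289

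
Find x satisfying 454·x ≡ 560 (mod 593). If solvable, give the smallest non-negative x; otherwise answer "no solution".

333

First find gcd(454, 593):
593 = 1×454 + 139
454 = 3×139 + 37
139 = 3×37 + 28
37 = 1×28 + 9
28 = 3×9 + 1
9 = 9×1 + 0
gcd = 1, so a unique solution mod 593 exists.
Back-substitute for the Bézout coefficients:
1 = 28 − 3·9
1 = −3·37 + 4·28
1 = 4·139 − 15·37
1 = −15·454 + 49·139
1 = 49·593 − 64·454
So 454·(-64) ≡ 1 (mod 593), giving 454⁻¹ ≡ 529.
x ≡ 454⁻¹·560 ≡ 529·560 ≡ 333 (mod 593).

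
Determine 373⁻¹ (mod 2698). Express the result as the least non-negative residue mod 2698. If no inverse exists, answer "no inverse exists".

Apply the Euclidean algorithm to 2698 and 373:
2698 = 7·373 + 87
373 = 4·87 + 25
87 = 3·25 + 12
25 = 2·12 + 1
12 = 12·1 + 0
gcd = 1, so the inverse exists. Back-substitute:
1 = 25 − 2·12
1 = −2·87 + 7·25
1 = 7·373 − 30·87
1 = −30·2698 + 217·373
So 373·217 ≡ 1 (mod 2698).

217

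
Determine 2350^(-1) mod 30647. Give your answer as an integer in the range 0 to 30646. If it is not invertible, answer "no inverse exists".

23696

Apply the Euclidean algorithm to 30647 and 2350:
30647 = 13*2350 + 97
2350 = 24*97 + 22
97 = 4*22 + 9
22 = 2*9 + 4
9 = 2*4 + 1
4 = 4*1 + 0
Since gcd(2350, 30647) = 1, back-substitute to write 1 as a combination:
1 = 9 − 2·4
1 = −2·22 + 5·9
1 = 5·97 − 22·22
1 = −22·2350 + 533·97
1 = 533·30647 − 6951·2350
Hence 2350⁻¹ ≡ -6951 ≡ 23696 (mod 30647).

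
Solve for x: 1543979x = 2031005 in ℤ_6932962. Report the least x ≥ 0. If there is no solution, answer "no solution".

First find gcd(1543979, 6932962):
6932962 = 4×1543979 + 757046
1543979 = 2×757046 + 29887
757046 = 25×29887 + 9871
29887 = 3×9871 + 274
9871 = 36×274 + 7
274 = 39×7 + 1
7 = 7×1 + 0
gcd = 1, so a unique solution mod 6932962 exists.
Back-substitute for the Bézout coefficients:
1 = 274 − 39·7
1 = −39·9871 + 1405·274
1 = 1405·29887 − 4254·9871
1 = −4254·757046 + 107755·29887
1 = 107755·1543979 − 219764·757046
1 = −219764·6932962 + 986811·1543979
So 1543979·(986811) ≡ 1 (mod 6932962), giving 1543979⁻¹ ≡ 986811.
x ≡ 1543979⁻¹·2031005 ≡ 986811·2031005 ≡ 2755285 (mod 6932962).

2755285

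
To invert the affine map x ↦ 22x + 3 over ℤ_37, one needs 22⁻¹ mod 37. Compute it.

32

Extended Euclidean algorithm:
37 = 1*22 + 15
22 = 1*15 + 7
15 = 2*7 + 1
7 = 7*1 + 0
Since gcd(22, 37) = 1, back-substitute to write 1 as a combination:
1 = 15 − 2·7
1 = −2·22 + 3·15
1 = 3·37 − 5·22
Hence 22⁻¹ ≡ -5 ≡ 32 (mod 37).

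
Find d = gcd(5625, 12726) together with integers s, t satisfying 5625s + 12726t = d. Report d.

Repeated division:
12726 = 2·5625 + 1476
5625 = 3·1476 + 1197
1476 = 1·1197 + 279
1197 = 4·279 + 81
279 = 3·81 + 36
81 = 2·36 + 9
36 = 4·9 + 0
gcd(5625, 12726) = 9.
Working backward:
9 = 81 − 2·36
9 = −2·279 + 7·81
9 = 7·1197 − 30·279
9 = −30·1476 + 37·1197
9 = 37·5625 − 141·1476
9 = −141·12726 + 319·5625
So 9 = (-141)·12726 + (319)·5625.

9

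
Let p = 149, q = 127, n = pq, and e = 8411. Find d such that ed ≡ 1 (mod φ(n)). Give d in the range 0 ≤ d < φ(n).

8507

φ(n) = (p−1)(q−1) = 148·126 = 18648.
Need d with 8411·d ≡ 1 (mod 18648). Apply the extended Euclidean algorithm:
18648 = 2*8411 + 1826
8411 = 4*1826 + 1107
1826 = 1*1107 + 719
1107 = 1*719 + 388
719 = 1*388 + 331
388 = 1*331 + 57
331 = 5*57 + 46
57 = 1*46 + 11
46 = 4*11 + 2
11 = 5*2 + 1
2 = 2*1 + 0
Back-substitute:
1 = 11 − 5·2
1 = −5·46 + 21·11
1 = 21·57 − 26·46
1 = −26·331 + 151·57
1 = 151·388 − 177·331
1 = −177·719 + 328·388
1 = 328·1107 − 505·719
1 = −505·1826 + 833·1107
1 = 833·8411 − 3837·1826
1 = −3837·18648 + 8507·8411
So 8411·8507 ≡ 1 (mod 18648), hence d = 8507.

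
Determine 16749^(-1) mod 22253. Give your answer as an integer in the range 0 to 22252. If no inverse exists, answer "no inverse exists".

7136

gcd(22253, 16749) by repeated division:
22253 = 1·16749 + 5504
16749 = 3·5504 + 237
5504 = 23·237 + 53
237 = 4·53 + 25
53 = 2·25 + 3
25 = 8·3 + 1
3 = 3·1 + 0
The gcd is 1. Working backward:
1 = 25 − 8·3
1 = −8·53 + 17·25
1 = 17·237 − 76·53
1 = −76·5504 + 1765·237
1 = 1765·16749 − 5371·5504
1 = −5371·22253 + 7136·16749
So 16749·7136 ≡ 1 (mod 22253).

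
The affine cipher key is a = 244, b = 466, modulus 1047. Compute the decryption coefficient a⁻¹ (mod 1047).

gcd(1047, 244) by repeated division:
1047 = 4×244 + 71
244 = 3×71 + 31
71 = 2×31 + 9
31 = 3×9 + 4
9 = 2×4 + 1
4 = 4×1 + 0
Since gcd(244, 1047) = 1, back-substitute to write 1 as a combination:
1 = 9 − 2·4
1 = −2·31 + 7·9
1 = 7·71 − 16·31
1 = −16·244 + 55·71
1 = 55·1047 − 236·244
Hence 244⁻¹ ≡ -236 ≡ 811 (mod 1047).

811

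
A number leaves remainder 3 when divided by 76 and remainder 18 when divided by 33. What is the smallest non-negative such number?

Write x = 3 + 76·k. Then 76·k ≡ 18 − 3 ≡ 15 (mod 33).
Need 76⁻¹ mod 33. Extended Euclid on (33, 10):
33 = 3×10 + 3
10 = 3×3 + 1
3 = 3×1 + 0
Back-substitute:
1 = 10 − 3·3
1 = −3·33 + 10·10
76⁻¹ ≡ 10 (mod 33), so k ≡ 10·15 ≡ 18 (mod 33).
x = 3 + 76·18 = 1371.

1371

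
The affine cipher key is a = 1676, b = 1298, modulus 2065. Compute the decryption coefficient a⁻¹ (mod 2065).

1566

gcd(2065, 1676) by repeated division:
2065 = 1*1676 + 389
1676 = 4*389 + 120
389 = 3*120 + 29
120 = 4*29 + 4
29 = 7*4 + 1
4 = 4*1 + 0
gcd = 1, so the inverse exists. Back-substitute:
1 = 29 − 7·4
1 = −7·120 + 29·29
1 = 29·389 − 94·120
1 = −94·1676 + 405·389
1 = 405·2065 − 499·1676
Hence 1676⁻¹ ≡ -499 ≡ 1566 (mod 2065).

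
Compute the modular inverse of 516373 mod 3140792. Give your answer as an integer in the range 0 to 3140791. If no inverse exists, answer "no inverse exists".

Apply the Euclidean algorithm to 3140792 and 516373:
3140792 = 6×516373 + 42554
516373 = 12×42554 + 5725
42554 = 7×5725 + 2479
5725 = 2×2479 + 767
2479 = 3×767 + 178
767 = 4×178 + 55
178 = 3×55 + 13
55 = 4×13 + 3
13 = 4×3 + 1
3 = 3×1 + 0
gcd = 1, so the inverse exists. Back-substitute:
1 = 13 − 4·3
1 = −4·55 + 17·13
1 = 17·178 − 55·55
1 = −55·767 + 237·178
1 = 237·2479 − 766·767
1 = −766·5725 + 1769·2479
1 = 1769·42554 − 13149·5725
1 = −13149·516373 + 159557·42554
1 = 159557·3140792 − 970491·516373
Hence 516373⁻¹ ≡ -970491 ≡ 2170301 (mod 3140792).

2170301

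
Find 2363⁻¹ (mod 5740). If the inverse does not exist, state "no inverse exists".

Run Euclid on (5740, 2363):
5740 = 2·2363 + 1014
2363 = 2·1014 + 335
1014 = 3·335 + 9
335 = 37·9 + 2
9 = 4·2 + 1
2 = 2·1 + 0
The gcd is 1. Working backward:
1 = 9 − 4·2
1 = −4·335 + 149·9
1 = 149·1014 − 451·335
1 = −451·2363 + 1051·1014
1 = 1051·5740 − 2553·2363
Hence 2363⁻¹ ≡ -2553 ≡ 3187 (mod 5740).

3187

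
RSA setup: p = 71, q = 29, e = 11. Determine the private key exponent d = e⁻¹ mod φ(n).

φ(n) = (p−1)(q−1) = 70·28 = 1960.
Need d with 11·d ≡ 1 (mod 1960). Apply the extended Euclidean algorithm:
1960 = 178×11 + 2
11 = 5×2 + 1
2 = 2×1 + 0
Back-substitute:
1 = 11 − 5·2
1 = −5·1960 + 891·11
So 11·891 ≡ 1 (mod 1960), hence d = 891.

891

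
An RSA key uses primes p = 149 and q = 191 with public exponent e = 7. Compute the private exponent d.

φ(n) = (p−1)(q−1) = 148·190 = 28120.
Need d with 7·d ≡ 1 (mod 28120). Apply the extended Euclidean algorithm:
28120 = 4017×7 + 1
7 = 7×1 + 0
Back-substitute:
1 = 28120 − 4017·7
So 7·(-4017) ≡ 1 (mod 28120), hence d ≡ -4017 ≡ 24103 (mod 28120).

24103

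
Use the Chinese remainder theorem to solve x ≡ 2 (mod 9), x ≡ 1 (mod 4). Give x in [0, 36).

29

Write x = 2 + 9·k. Then 9·k ≡ 1 − 2 ≡ 3 (mod 4).
Need 9⁻¹ mod 4. Extended Euclid on (4, 1):
4 = 4*1 + 0
9⁻¹ ≡ 1 (mod 4), so k ≡ 1·3 ≡ 3 (mod 4).
x = 2 + 9·3 = 29.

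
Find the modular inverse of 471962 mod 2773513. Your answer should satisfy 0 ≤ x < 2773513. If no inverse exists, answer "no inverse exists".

Extended Euclidean algorithm:
2773513 = 5*471962 + 413703
471962 = 1*413703 + 58259
413703 = 7*58259 + 5890
58259 = 9*5890 + 5249
5890 = 1*5249 + 641
5249 = 8*641 + 121
641 = 5*121 + 36
121 = 3*36 + 13
36 = 2*13 + 10
13 = 1*10 + 3
10 = 3*3 + 1
3 = 3*1 + 0
The gcd is 1. Working backward:
1 = 10 − 3·3
1 = −3·13 + 4·10
1 = 4·36 − 11·13
1 = −11·121 + 37·36
1 = 37·641 − 196·121
1 = −196·5249 + 1605·641
1 = 1605·5890 − 1801·5249
1 = −1801·58259 + 17814·5890
1 = 17814·413703 − 126499·58259
1 = −126499·471962 + 144313·413703
1 = 144313·2773513 − 848064·471962
So 471962·(-848064) ≡ 1 (mod 2773513), and -848064 ≡ 1925449 (mod 2773513).

1925449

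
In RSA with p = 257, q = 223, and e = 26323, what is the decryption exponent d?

φ(n) = (p−1)(q−1) = 256·222 = 56832.
Need d with 26323·d ≡ 1 (mod 56832). Apply the extended Euclidean algorithm:
56832 = 2·26323 + 4186
26323 = 6·4186 + 1207
4186 = 3·1207 + 565
1207 = 2·565 + 77
565 = 7·77 + 26
77 = 2·26 + 25
26 = 1·25 + 1
25 = 25·1 + 0
Back-substitute:
1 = 26 − 25
1 = −77 + 3·26
1 = 3·565 − 22·77
1 = −22·1207 + 47·565
1 = 47·4186 − 163·1207
1 = −163·26323 + 1025·4186
1 = 1025·56832 − 2213·26323
So 26323·(-2213) ≡ 1 (mod 56832), hence d ≡ -2213 ≡ 54619 (mod 56832).

54619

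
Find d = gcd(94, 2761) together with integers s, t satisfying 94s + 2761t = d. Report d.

1

Apply Euclid's algorithm to 2761 and 94:
2761 = 29×94 + 35
94 = 2×35 + 24
35 = 1×24 + 11
24 = 2×11 + 2
11 = 5×2 + 1
2 = 2×1 + 0
gcd(94, 2761) = 1.
Express as a combination:
1 = 11 − 5·2
1 = −5·24 + 11·11
1 = 11·35 − 16·24
1 = −16·94 + 43·35
1 = 43·2761 − 1263·94
So 1 = (43)·2761 + (-1263)·94.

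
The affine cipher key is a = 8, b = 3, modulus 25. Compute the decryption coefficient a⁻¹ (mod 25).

Extended Euclidean algorithm:
25 = 3*8 + 1
8 = 8*1 + 0
The gcd is 1. Working backward:
1 = 25 − 3·8
So 8·(-3) ≡ 1 (mod 25), and -3 ≡ 22 (mod 25).

22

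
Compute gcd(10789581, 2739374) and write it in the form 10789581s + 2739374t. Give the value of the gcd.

Apply Euclid's algorithm to 10789581 and 2739374:
10789581 = 3×2739374 + 2571459
2739374 = 1×2571459 + 167915
2571459 = 15×167915 + 52734
167915 = 3×52734 + 9713
52734 = 5×9713 + 4169
9713 = 2×4169 + 1375
4169 = 3×1375 + 44
1375 = 31×44 + 11
44 = 4×11 + 0
gcd(10789581, 2739374) = 11.
Express as a combination:
11 = 1375 − 31·44
11 = −31·4169 + 94·1375
11 = 94·9713 − 219·4169
11 = −219·52734 + 1189·9713
11 = 1189·167915 − 3786·52734
11 = −3786·2571459 + 57979·167915
11 = 57979·2739374 − 61765·2571459
11 = −61765·10789581 + 243274·2739374
So 11 = (-61765)·10789581 + (243274)·2739374.

11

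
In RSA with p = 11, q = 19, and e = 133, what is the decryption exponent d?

φ(n) = (p−1)(q−1) = 10·18 = 180.
Need d with 133·d ≡ 1 (mod 180). Apply the extended Euclidean algorithm:
180 = 1×133 + 47
133 = 2×47 + 39
47 = 1×39 + 8
39 = 4×8 + 7
8 = 1×7 + 1
7 = 7×1 + 0
Back-substitute:
1 = 8 − 7
1 = −39 + 5·8
1 = 5·47 − 6·39
1 = −6·133 + 17·47
1 = 17·180 − 23·133
So 133·(-23) ≡ 1 (mod 180), hence d ≡ -23 ≡ 157 (mod 180).

157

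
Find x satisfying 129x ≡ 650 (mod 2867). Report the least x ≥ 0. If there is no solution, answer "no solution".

1583

First find gcd(129, 2867):
2867 = 22·129 + 29
129 = 4·29 + 13
29 = 2·13 + 3
13 = 4·3 + 1
3 = 3·1 + 0
gcd = 1, so a unique solution mod 2867 exists.
Back-substitute for the Bézout coefficients:
1 = 13 − 4·3
1 = −4·29 + 9·13
1 = 9·129 − 40·29
1 = −40·2867 + 889·129
So 129·(889) ≡ 1 (mod 2867), giving 129⁻¹ ≡ 889.
x ≡ 129⁻¹·650 ≡ 889·650 ≡ 1583 (mod 2867).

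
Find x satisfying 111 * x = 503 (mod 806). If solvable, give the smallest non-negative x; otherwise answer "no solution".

First find gcd(111, 806):
806 = 7*111 + 29
111 = 3*29 + 24
29 = 1*24 + 5
24 = 4*5 + 4
5 = 1*4 + 1
4 = 4*1 + 0
gcd = 1, so a unique solution mod 806 exists.
Back-substitute for the Bézout coefficients:
1 = 5 − 4
1 = −24 + 5·5
1 = 5·29 − 6·24
1 = −6·111 + 23·29
1 = 23·806 − 167·111
So 111·(-167) ≡ 1 (mod 806), giving 111⁻¹ ≡ 639.
x ≡ 111⁻¹·503 ≡ 639·503 ≡ 629 (mod 806).

629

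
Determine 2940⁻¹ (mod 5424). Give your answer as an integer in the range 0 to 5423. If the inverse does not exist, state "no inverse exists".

no inverse exists

Compute gcd(2940, 5424):
5424 = 1·2940 + 2484
2940 = 1·2484 + 456
2484 = 5·456 + 204
456 = 2·204 + 48
204 = 4·48 + 12
48 = 4·12 + 0
gcd(2940, 5424) = 12 ≠ 1, so 2940 has no multiplicative inverse modulo 5424.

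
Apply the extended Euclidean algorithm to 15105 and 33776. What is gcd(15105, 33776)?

Apply Euclid's algorithm to 33776 and 15105:
33776 = 2·15105 + 3566
15105 = 4·3566 + 841
3566 = 4·841 + 202
841 = 4·202 + 33
202 = 6·33 + 4
33 = 8·4 + 1
4 = 4·1 + 0
gcd(15105, 33776) = 1.
Express as a combination:
1 = 33 − 8·4
1 = −8·202 + 49·33
1 = 49·841 − 204·202
1 = −204·3566 + 865·841
1 = 865·15105 − 3664·3566
1 = −3664·33776 + 8193·15105
So 1 = (-3664)·33776 + (8193)·15105.

1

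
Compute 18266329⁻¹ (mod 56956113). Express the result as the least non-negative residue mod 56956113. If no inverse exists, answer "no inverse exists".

38200375

Run Euclid on (56956113, 18266329):
56956113 = 3×18266329 + 2157126
18266329 = 8×2157126 + 1009321
2157126 = 2×1009321 + 138484
1009321 = 7×138484 + 39933
138484 = 3×39933 + 18685
39933 = 2×18685 + 2563
18685 = 7×2563 + 744
2563 = 3×744 + 331
744 = 2×331 + 82
331 = 4×82 + 3
82 = 27×3 + 1
3 = 3×1 + 0
gcd = 1, so the inverse exists. Back-substitute:
1 = 82 − 27·3
1 = −27·331 + 109·82
1 = 109·744 − 245·331
1 = −245·2563 + 844·744
1 = 844·18685 − 6153·2563
1 = −6153·39933 + 13150·18685
1 = 13150·138484 − 45603·39933
1 = −45603·1009321 + 332371·138484
1 = 332371·2157126 − 710345·1009321
1 = −710345·18266329 + 6015131·2157126
1 = 6015131·56956113 − 18755738·18266329
Thus 18266329·(-18755738) ≡ 1 (mod 56956113); reducing, -18755738 mod 56956113 = 38200375.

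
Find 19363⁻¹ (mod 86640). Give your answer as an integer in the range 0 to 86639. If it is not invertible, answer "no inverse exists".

66187

Extended Euclidean algorithm:
86640 = 4·19363 + 9188
19363 = 2·9188 + 987
9188 = 9·987 + 305
987 = 3·305 + 72
305 = 4·72 + 17
72 = 4·17 + 4
17 = 4·4 + 1
4 = 4·1 + 0
The gcd is 1. Working backward:
1 = 17 − 4·4
1 = −4·72 + 17·17
1 = 17·305 − 72·72
1 = −72·987 + 233·305
1 = 233·9188 − 2169·987
1 = −2169·19363 + 4571·9188
1 = 4571·86640 − 20453·19363
So 19363·(-20453) ≡ 1 (mod 86640), and -20453 ≡ 66187 (mod 86640).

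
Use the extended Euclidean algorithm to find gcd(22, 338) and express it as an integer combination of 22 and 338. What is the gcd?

Repeated division:
338 = 15×22 + 8
22 = 2×8 + 6
8 = 1×6 + 2
6 = 3×2 + 0
gcd(22, 338) = 2.
Back-substituting:
2 = 8 − 6
2 = −22 + 3·8
2 = 3·338 − 46·22
So 2 = (3)·338 + (-46)·22.

2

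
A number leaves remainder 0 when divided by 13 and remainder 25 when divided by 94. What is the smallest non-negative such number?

871

Write x = 0 + 13·k. Then 13·k ≡ 25 − 0 ≡ 25 (mod 94).
Need 13⁻¹ mod 94. Extended Euclid on (94, 13):
94 = 7*13 + 3
13 = 4*3 + 1
3 = 3*1 + 0
Back-substitute:
1 = 13 − 4·3
1 = −4·94 + 29·13
13⁻¹ ≡ 29 (mod 94), so k ≡ 29·25 ≡ 67 (mod 94).
x = 0 + 13·67 = 871.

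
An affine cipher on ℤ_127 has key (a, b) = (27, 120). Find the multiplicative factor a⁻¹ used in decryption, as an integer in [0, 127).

gcd(127, 27) by repeated division:
127 = 4×27 + 19
27 = 1×19 + 8
19 = 2×8 + 3
8 = 2×3 + 2
3 = 1×2 + 1
2 = 2×1 + 0
The gcd is 1. Working backward:
1 = 3 − 2
1 = −8 + 3·3
1 = 3·19 − 7·8
1 = −7·27 + 10·19
1 = 10·127 − 47·27
Thus 27·(-47) ≡ 1 (mod 127); reducing, -47 mod 127 = 80.

80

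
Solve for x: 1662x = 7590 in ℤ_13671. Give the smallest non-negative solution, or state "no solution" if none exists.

2390

First find gcd(1662, 13671):
13671 = 8*1662 + 375
1662 = 4*375 + 162
375 = 2*162 + 51
162 = 3*51 + 9
51 = 5*9 + 6
9 = 1*6 + 3
6 = 2*3 + 0
gcd = 3 and 3 | 7590, so solutions exist. Divide through by 3: 554x ≡ 2530 (mod 4557).
Now find 554⁻¹ mod 4557:
4557 = 8×554 + 125
554 = 4×125 + 54
125 = 2×54 + 17
54 = 3×17 + 3
17 = 5×3 + 2
3 = 1×2 + 1
2 = 2×1 + 0
Back-substitute:
1 = 3 − 2
1 = −17 + 6·3
1 = 6·54 − 19·17
1 = −19·125 + 44·54
1 = 44·554 − 195·125
1 = −195·4557 + 1604·554
So 554⁻¹ ≡ 1604 (mod 4557).
Then x ≡ 1604·2530 ≡ 2390 (mod 4557); the smallest non-negative solution is x = 2390.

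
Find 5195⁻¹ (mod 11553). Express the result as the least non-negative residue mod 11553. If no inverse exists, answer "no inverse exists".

8702

Run Euclid on (11553, 5195):
11553 = 2×5195 + 1163
5195 = 4×1163 + 543
1163 = 2×543 + 77
543 = 7×77 + 4
77 = 19×4 + 1
4 = 4×1 + 0
Since gcd(5195, 11553) = 1, back-substitute to write 1 as a combination:
1 = 77 − 19·4
1 = −19·543 + 134·77
1 = 134·1163 − 287·543
1 = −287·5195 + 1282·1163
1 = 1282·11553 − 2851·5195
Hence 5195⁻¹ ≡ -2851 ≡ 8702 (mod 11553).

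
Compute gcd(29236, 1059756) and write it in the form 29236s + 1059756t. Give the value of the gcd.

Euclidean algorithm:
1059756 = 36×29236 + 7260
29236 = 4×7260 + 196
7260 = 37×196 + 8
196 = 24×8 + 4
8 = 2×4 + 0
gcd(29236, 1059756) = 4.
Working backward:
4 = 196 − 24·8
4 = −24·7260 + 889·196
4 = 889·29236 − 3580·7260
4 = −3580·1059756 + 129769·29236
So 4 = (-3580)·1059756 + (129769)·29236.

4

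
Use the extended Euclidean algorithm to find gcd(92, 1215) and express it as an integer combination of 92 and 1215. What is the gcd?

1

Repeated division:
1215 = 13×92 + 19
92 = 4×19 + 16
19 = 1×16 + 3
16 = 5×3 + 1
3 = 3×1 + 0
gcd(92, 1215) = 1.
Express as a combination:
1 = 16 − 5·3
1 = −5·19 + 6·16
1 = 6·92 − 29·19
1 = −29·1215 + 383·92
So 1 = (-29)·1215 + (383)·92.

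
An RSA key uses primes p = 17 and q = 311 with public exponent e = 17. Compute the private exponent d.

φ(n) = (p−1)(q−1) = 16·310 = 4960.
Need d with 17·d ≡ 1 (mod 4960). Apply the extended Euclidean algorithm:
4960 = 291×17 + 13
17 = 1×13 + 4
13 = 3×4 + 1
4 = 4×1 + 0
Back-substitute:
1 = 13 − 3·4
1 = −3·17 + 4·13
1 = 4·4960 − 1167·17
So 17·(-1167) ≡ 1 (mod 4960), hence d ≡ -1167 ≡ 3793 (mod 4960).

3793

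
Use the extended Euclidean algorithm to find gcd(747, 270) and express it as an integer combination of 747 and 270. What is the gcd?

Euclidean algorithm:
747 = 2·270 + 207
270 = 1·207 + 63
207 = 3·63 + 18
63 = 3·18 + 9
18 = 2·9 + 0
gcd(747, 270) = 9.
Back-substituting:
9 = 63 − 3·18
9 = −3·207 + 10·63
9 = 10·270 − 13·207
9 = −13·747 + 36·270
So 9 = (-13)·747 + (36)·270.

9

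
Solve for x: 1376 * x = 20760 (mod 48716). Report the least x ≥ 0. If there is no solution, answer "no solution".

4476

First find gcd(1376, 48716):
48716 = 35·1376 + 556
1376 = 2·556 + 264
556 = 2·264 + 28
264 = 9·28 + 12
28 = 2·12 + 4
12 = 3·4 + 0
gcd = 4 and 4 | 20760, so solutions exist. Divide through by 4: 344x ≡ 5190 (mod 12179).
Now find 344⁻¹ mod 12179:
12179 = 35*344 + 139
344 = 2*139 + 66
139 = 2*66 + 7
66 = 9*7 + 3
7 = 2*3 + 1
3 = 3*1 + 0
Back-substitute:
1 = 7 − 2·3
1 = −2·66 + 19·7
1 = 19·139 − 40·66
1 = −40·344 + 99·139
1 = 99·12179 − 3505·344
So 344·(-3505) ≡ 1 (mod 12179), i.e. 344⁻¹ ≡ 8674.
Then x ≡ 8674·5190 ≡ 4476 (mod 12179); the smallest non-negative solution is x = 4476.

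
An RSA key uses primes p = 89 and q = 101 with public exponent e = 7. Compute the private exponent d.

7543

φ(n) = (p−1)(q−1) = 88·100 = 8800.
Need d with 7·d ≡ 1 (mod 8800). Apply the extended Euclidean algorithm:
8800 = 1257·7 + 1
7 = 7·1 + 0
Back-substitute:
1 = 8800 − 1257·7
So 7·(-1257) ≡ 1 (mod 8800), hence d ≡ -1257 ≡ 7543 (mod 8800).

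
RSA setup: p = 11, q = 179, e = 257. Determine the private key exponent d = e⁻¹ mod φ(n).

φ(n) = (p−1)(q−1) = 10·178 = 1780.
Need d with 257·d ≡ 1 (mod 1780). Apply the extended Euclidean algorithm:
1780 = 6×257 + 238
257 = 1×238 + 19
238 = 12×19 + 10
19 = 1×10 + 9
10 = 1×9 + 1
9 = 9×1 + 0
Back-substitute:
1 = 10 − 9
1 = −19 + 2·10
1 = 2·238 − 25·19
1 = −25·257 + 27·238
1 = 27·1780 − 187·257
So 257·(-187) ≡ 1 (mod 1780), hence d ≡ -187 ≡ 1593 (mod 1780).

1593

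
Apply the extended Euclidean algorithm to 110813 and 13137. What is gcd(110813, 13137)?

Repeated division:
110813 = 8*13137 + 5717
13137 = 2*5717 + 1703
5717 = 3*1703 + 608
1703 = 2*608 + 487
608 = 1*487 + 121
487 = 4*121 + 3
121 = 40*3 + 1
3 = 3*1 + 0
gcd(110813, 13137) = 1.
Working backward:
1 = 121 − 40·3
1 = −40·487 + 161·121
1 = 161·608 − 201·487
1 = −201·1703 + 563·608
1 = 563·5717 − 1890·1703
1 = −1890·13137 + 4343·5717
1 = 4343·110813 − 36634·13137
So 1 = (4343)·110813 + (-36634)·13137.

1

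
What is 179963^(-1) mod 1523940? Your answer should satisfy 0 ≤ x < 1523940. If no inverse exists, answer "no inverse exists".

Run Euclid on (1523940, 179963):
1523940 = 8*179963 + 84236
179963 = 2*84236 + 11491
84236 = 7*11491 + 3799
11491 = 3*3799 + 94
3799 = 40*94 + 39
94 = 2*39 + 16
39 = 2*16 + 7
16 = 2*7 + 2
7 = 3*2 + 1
2 = 2*1 + 0
Since gcd(179963, 1523940) = 1, back-substitute to write 1 as a combination:
1 = 7 − 3·2
1 = −3·16 + 7·7
1 = 7·39 − 17·16
1 = −17·94 + 41·39
1 = 41·3799 − 1657·94
1 = −1657·11491 + 5012·3799
1 = 5012·84236 − 36741·11491
1 = −36741·179963 + 78494·84236
1 = 78494·1523940 − 664693·179963
Thus 179963·(-664693) ≡ 1 (mod 1523940); reducing, -664693 mod 1523940 = 859247.

859247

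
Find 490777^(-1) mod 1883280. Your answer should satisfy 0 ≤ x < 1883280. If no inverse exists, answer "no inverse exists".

Euclidean algorithm on 1883280, 490777:
1883280 = 3*490777 + 410949
490777 = 1*410949 + 79828
410949 = 5*79828 + 11809
79828 = 6*11809 + 8974
11809 = 1*8974 + 2835
8974 = 3*2835 + 469
2835 = 6*469 + 21
469 = 22*21 + 7
21 = 3*7 + 0
The gcd is 7, not 1, hence no inverse exists.

no inverse exists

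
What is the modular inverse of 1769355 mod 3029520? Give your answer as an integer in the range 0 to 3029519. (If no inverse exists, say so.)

Compute gcd(1769355, 3029520):
3029520 = 1·1769355 + 1260165
1769355 = 1·1260165 + 509190
1260165 = 2·509190 + 241785
509190 = 2·241785 + 25620
241785 = 9·25620 + 11205
25620 = 2·11205 + 3210
11205 = 3·3210 + 1575
3210 = 2·1575 + 60
1575 = 26·60 + 15
60 = 4·15 + 0
Since gcd = 15 > 1, 1769355 is not a unit mod 3029520.

no inverse exists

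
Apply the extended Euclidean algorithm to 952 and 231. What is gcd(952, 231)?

Apply Euclid's algorithm to 952 and 231:
952 = 4·231 + 28
231 = 8·28 + 7
28 = 4·7 + 0
gcd(952, 231) = 7.
Express as a combination:
7 = 231 − 8·28
7 = −8·952 + 33·231
So 7 = (-8)·952 + (33)·231.

7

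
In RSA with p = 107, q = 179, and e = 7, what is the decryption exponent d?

5391

φ(n) = (p−1)(q−1) = 106·178 = 18868.
Need d with 7·d ≡ 1 (mod 18868). Apply the extended Euclidean algorithm:
18868 = 2695×7 + 3
7 = 2×3 + 1
3 = 3×1 + 0
Back-substitute:
1 = 7 − 2·3
1 = −2·18868 + 5391·7
So 7·5391 ≡ 1 (mod 18868), hence d = 5391.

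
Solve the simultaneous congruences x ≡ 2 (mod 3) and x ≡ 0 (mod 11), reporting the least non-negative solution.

11

Write x = 2 + 3·k. Then 3·k ≡ 0 − 2 ≡ 9 (mod 11).
Need 3⁻¹ mod 11. Extended Euclid on (11, 3):
11 = 3×3 + 2
3 = 1×2 + 1
2 = 2×1 + 0
Back-substitute:
1 = 3 − 2
1 = −11 + 4·3
3⁻¹ ≡ 4 (mod 11), so k ≡ 4·9 ≡ 3 (mod 11).
x = 2 + 3·3 = 11.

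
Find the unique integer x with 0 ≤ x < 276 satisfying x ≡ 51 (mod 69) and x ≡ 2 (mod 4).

258

Write x = 51 + 69·k. Then 69·k ≡ 2 − 51 ≡ 3 (mod 4).
Need 69⁻¹ mod 4. Extended Euclid on (4, 1):
4 = 4*1 + 0
69⁻¹ ≡ 1 (mod 4), so k ≡ 1·3 ≡ 3 (mod 4).
x = 51 + 69·3 = 258.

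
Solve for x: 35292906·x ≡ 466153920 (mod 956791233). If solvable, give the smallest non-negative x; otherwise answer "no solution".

95258915

First find gcd(35292906, 956791233):
956791233 = 27·35292906 + 3882771
35292906 = 9·3882771 + 347967
3882771 = 11·347967 + 55134
347967 = 6·55134 + 17163
55134 = 3·17163 + 3645
17163 = 4·3645 + 2583
3645 = 1·2583 + 1062
2583 = 2·1062 + 459
1062 = 2·459 + 144
459 = 3·144 + 27
144 = 5·27 + 9
27 = 3·9 + 0
gcd = 9 and 9 | 466153920, so solutions exist. Divide through by 9: 3921434x ≡ 51794880 (mod 106310137).
Now find 3921434⁻¹ mod 106310137:
106310137 = 27*3921434 + 431419
3921434 = 9*431419 + 38663
431419 = 11*38663 + 6126
38663 = 6*6126 + 1907
6126 = 3*1907 + 405
1907 = 4*405 + 287
405 = 1*287 + 118
287 = 2*118 + 51
118 = 2*51 + 16
51 = 3*16 + 3
16 = 5*3 + 1
3 = 3*1 + 0
Back-substitute:
1 = 16 − 5·3
1 = −5·51 + 16·16
1 = 16·118 − 37·51
1 = −37·287 + 90·118
1 = 90·405 − 127·287
1 = −127·1907 + 598·405
1 = 598·6126 − 1921·1907
1 = −1921·38663 + 12124·6126
1 = 12124·431419 − 135285·38663
1 = −135285·3921434 + 1229689·431419
1 = 1229689·106310137 − 33336888·3921434
So 3921434·(-33336888) ≡ 1 (mod 106310137), i.e. 3921434⁻¹ ≡ 72973249.
Then x ≡ 72973249·51794880 ≡ 95258915 (mod 106310137); the smallest non-negative solution is x = 95258915.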